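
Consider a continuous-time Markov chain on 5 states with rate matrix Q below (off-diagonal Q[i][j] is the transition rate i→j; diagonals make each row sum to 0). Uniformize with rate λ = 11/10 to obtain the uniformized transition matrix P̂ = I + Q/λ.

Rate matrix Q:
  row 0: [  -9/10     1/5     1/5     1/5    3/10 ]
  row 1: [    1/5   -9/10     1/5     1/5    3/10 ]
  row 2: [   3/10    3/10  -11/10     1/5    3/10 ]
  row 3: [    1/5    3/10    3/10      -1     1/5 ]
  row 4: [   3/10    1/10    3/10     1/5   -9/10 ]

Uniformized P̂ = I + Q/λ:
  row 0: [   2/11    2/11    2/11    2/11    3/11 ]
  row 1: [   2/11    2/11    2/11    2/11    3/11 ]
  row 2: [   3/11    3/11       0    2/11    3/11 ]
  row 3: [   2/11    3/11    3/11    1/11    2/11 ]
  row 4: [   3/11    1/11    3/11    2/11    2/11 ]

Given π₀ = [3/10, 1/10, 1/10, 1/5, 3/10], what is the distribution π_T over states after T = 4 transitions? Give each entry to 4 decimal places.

t=0: π = [0.3000, 0.1000, 0.1000, 0.2000, 0.3000]
t=1: π = [0.2182, 0.1818, 0.2091, 0.1636, 0.2273]
t=2: π = [0.2215, 0.1950, 0.1793, 0.1669, 0.2372]
t=3: π = [0.2197, 0.1917, 0.1860, 0.1666, 0.2360]
t=4: π = [0.2202, 0.1924, 0.1846, 0.1667, 0.2361]

π = [0.2202, 0.1924, 0.1846, 0.1667, 0.2361]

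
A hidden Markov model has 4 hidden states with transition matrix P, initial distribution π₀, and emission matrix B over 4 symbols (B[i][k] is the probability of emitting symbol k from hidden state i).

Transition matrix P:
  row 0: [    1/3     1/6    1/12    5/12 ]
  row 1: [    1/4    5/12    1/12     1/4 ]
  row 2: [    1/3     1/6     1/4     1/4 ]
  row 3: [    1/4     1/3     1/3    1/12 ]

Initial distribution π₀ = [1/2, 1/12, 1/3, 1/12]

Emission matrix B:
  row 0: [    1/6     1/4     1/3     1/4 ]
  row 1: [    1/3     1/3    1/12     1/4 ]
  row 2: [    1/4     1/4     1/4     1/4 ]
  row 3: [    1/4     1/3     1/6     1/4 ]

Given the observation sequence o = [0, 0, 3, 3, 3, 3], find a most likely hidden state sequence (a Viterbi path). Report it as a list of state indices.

t=0: δ = [8.333e-02, 2.778e-02, 8.333e-02, 2.083e-02]  (obs o_0=0)
t=1: δ = [4.630e-03, 4.630e-03, 5.208e-03, 8.681e-03]  ψ = [0, 0, 2, 0]  (obs o_1=0)
t=2: δ = [5.425e-04, 7.234e-04, 7.234e-04, 4.823e-04]  ψ = [3, 3, 3, 0]  (obs o_2=3)
t=3: δ = [6.028e-05, 7.535e-05, 4.521e-05, 5.651e-05]  ψ = [2, 1, 2, 0]  (obs o_3=3)
t=4: δ = [5.023e-06, 7.849e-06, 4.710e-06, 6.279e-06]  ψ = [0, 1, 3, 0]  (obs o_4=3)
t=5: δ = [4.906e-07, 8.176e-07, 5.233e-07, 5.233e-07]  ψ = [1, 1, 3, 0]  (obs o_5=3)
backtrack: best end state = 1; path = [0, 3, 1, 1, 1, 1]

path = [0, 3, 1, 1, 1, 1]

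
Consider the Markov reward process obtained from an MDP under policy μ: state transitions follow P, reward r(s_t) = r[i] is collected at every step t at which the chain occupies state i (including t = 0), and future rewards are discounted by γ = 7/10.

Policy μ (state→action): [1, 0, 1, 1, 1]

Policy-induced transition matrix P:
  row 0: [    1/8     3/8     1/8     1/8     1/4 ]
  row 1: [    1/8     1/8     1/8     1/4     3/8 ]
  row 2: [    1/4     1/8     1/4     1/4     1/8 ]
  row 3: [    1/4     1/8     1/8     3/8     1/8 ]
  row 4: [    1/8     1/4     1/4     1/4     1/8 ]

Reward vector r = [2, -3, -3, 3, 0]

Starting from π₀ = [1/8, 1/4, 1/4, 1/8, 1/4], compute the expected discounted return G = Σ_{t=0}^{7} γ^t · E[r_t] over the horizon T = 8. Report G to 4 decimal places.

G = -0.8377

t=0: π = [0.1250, 0.2500, 0.2500, 0.1250, 0.2500], E[r] = -0.8750, γ^t·E[r] = -0.875000, running G = -0.875000
t=1: π = [0.1719, 0.1875, 0.1875, 0.2500, 0.2031], E[r] = -0.0313, γ^t·E[r] = -0.021875, running G = -0.896875
t=2: π = [0.1797, 0.1934, 0.1738, 0.2598, 0.1934], E[r] = 0.0371, γ^t·E[r] = 0.018184, running G = -0.878691
t=3: π = [0.1792, 0.1941, 0.1709, 0.2600, 0.1958], E[r] = 0.0435, γ^t·E[r] = 0.014906, running G = -0.863786
t=4: π = [0.1789, 0.1943, 0.1708, 0.2601, 0.1959], E[r] = 0.0427, γ^t·E[r] = 0.010251, running G = -0.853535
t=5: π = [0.1789, 0.1942, 0.1708, 0.2602, 0.1959], E[r] = 0.0430, γ^t·E[r] = 0.007235, running G = -0.846300
t=6: π = [0.1789, 0.1942, 0.1708, 0.2602, 0.1959], E[r] = 0.0431, γ^t·E[r] = 0.005067, running G = -0.841233
t=7: π = [0.1789, 0.1942, 0.1708, 0.2602, 0.1959], E[r] = 0.0431, γ^t·E[r] = 0.003548, running G = -0.837685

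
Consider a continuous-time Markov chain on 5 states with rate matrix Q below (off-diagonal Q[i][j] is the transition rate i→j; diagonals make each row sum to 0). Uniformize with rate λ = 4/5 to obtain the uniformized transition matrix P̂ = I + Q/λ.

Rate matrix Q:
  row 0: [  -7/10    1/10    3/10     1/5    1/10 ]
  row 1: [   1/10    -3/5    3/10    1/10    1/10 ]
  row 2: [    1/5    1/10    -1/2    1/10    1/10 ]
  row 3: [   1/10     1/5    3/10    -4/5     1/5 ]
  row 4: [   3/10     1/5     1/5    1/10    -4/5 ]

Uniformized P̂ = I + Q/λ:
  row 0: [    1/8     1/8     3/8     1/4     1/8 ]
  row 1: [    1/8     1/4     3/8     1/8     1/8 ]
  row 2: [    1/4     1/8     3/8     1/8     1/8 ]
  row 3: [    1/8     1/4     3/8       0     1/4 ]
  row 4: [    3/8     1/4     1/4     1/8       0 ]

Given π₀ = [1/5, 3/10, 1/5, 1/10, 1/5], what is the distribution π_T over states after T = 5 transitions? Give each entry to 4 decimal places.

π = [0.2014, 0.1799, 0.3593, 0.1335, 0.1260]

t=0: π = [0.2000, 0.3000, 0.2000, 0.1000, 0.2000]
t=1: π = [0.2000, 0.2000, 0.3500, 0.1375, 0.1125]
t=2: π = [0.1969, 0.1813, 0.3609, 0.1328, 0.1281]
t=3: π = [0.2021, 0.1803, 0.3590, 0.1330, 0.1256]
t=4: π = [0.2013, 0.1799, 0.3593, 0.1336, 0.1259]
t=5: π = [0.2014, 0.1799, 0.3593, 0.1335, 0.1260]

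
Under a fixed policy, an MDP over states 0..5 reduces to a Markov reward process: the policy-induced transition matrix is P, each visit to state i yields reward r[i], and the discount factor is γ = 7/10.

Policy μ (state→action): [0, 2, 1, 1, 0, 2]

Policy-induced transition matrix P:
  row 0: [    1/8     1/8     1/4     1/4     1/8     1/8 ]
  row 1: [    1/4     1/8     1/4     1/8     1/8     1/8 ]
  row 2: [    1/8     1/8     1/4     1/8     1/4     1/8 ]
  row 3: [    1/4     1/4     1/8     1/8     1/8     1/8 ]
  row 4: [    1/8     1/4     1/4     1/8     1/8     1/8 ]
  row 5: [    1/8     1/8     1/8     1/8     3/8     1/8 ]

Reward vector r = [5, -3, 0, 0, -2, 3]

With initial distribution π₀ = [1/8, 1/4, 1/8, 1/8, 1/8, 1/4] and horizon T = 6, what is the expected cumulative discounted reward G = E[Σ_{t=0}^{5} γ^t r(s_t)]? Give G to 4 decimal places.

G = 1.0310

t=0: π = [0.1250, 0.2500, 0.1250, 0.1250, 0.1250, 0.2500], E[r] = 0.3750, γ^t·E[r] = 0.375000, running G = 0.375000
t=1: π = [0.1719, 0.1563, 0.2031, 0.1406, 0.2031, 0.1250], E[r] = 0.3594, γ^t·E[r] = 0.251563, running G = 0.626563
t=2: π = [0.1621, 0.1680, 0.2168, 0.1465, 0.1816, 0.1250], E[r] = 0.3184, γ^t·E[r] = 0.155996, running G = 0.782559
t=3: π = [0.1643, 0.1660, 0.2161, 0.1453, 0.1833, 0.1250], E[r] = 0.3318, γ^t·E[r] = 0.113803, running G = 0.896362
t=4: π = [0.1639, 0.1661, 0.2162, 0.1455, 0.1833, 0.1250], E[r] = 0.3298, γ^t·E[r] = 0.079186, running G = 0.975547
t=5: π = [0.1640, 0.1661, 0.2162, 0.1455, 0.1833, 0.1250], E[r] = 0.3299, γ^t·E[r] = 0.055447, running G = 1.030995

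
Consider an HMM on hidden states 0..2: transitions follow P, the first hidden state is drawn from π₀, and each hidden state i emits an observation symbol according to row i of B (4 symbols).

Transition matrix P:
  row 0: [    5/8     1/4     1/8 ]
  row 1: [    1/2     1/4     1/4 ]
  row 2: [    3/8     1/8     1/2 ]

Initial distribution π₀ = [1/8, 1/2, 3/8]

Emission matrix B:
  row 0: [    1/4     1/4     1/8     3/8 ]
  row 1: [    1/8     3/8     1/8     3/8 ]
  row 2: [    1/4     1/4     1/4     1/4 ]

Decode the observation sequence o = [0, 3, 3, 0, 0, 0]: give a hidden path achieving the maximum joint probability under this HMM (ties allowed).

path = [2, 0, 0, 0, 0, 0]

t=0: δ = [3.125e-02, 6.250e-02, 9.375e-02]  (obs o_0=0)
t=1: δ = [1.318e-02, 5.859e-03, 1.172e-02]  ψ = [2, 1, 2]  (obs o_1=3)
t=2: δ = [3.090e-03, 1.236e-03, 1.465e-03]  ψ = [0, 0, 2]  (obs o_2=3)
t=3: δ = [4.828e-04, 9.656e-05, 1.831e-04]  ψ = [0, 0, 2]  (obs o_3=0)
t=4: δ = [7.544e-05, 1.509e-05, 2.289e-05]  ψ = [0, 0, 2]  (obs o_4=0)
t=5: δ = [1.179e-05, 2.357e-06, 2.861e-06]  ψ = [0, 0, 2]  (obs o_5=0)
backtrack: best end state = 0; path = [2, 0, 0, 0, 0, 0]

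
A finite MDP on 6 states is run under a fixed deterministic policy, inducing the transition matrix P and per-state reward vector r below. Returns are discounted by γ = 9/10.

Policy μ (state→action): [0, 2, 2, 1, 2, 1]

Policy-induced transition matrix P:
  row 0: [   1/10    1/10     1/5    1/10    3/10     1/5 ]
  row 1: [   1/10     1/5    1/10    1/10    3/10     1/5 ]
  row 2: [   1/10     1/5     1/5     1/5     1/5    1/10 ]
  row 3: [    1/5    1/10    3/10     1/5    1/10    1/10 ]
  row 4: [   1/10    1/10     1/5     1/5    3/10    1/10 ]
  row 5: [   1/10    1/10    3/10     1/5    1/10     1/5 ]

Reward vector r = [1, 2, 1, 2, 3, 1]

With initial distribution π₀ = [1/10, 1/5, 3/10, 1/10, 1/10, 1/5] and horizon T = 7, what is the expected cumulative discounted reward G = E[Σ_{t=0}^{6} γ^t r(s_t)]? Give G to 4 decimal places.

G = 8.8396

t=0: π = [0.1000, 0.2000, 0.3000, 0.1000, 0.1000, 0.2000], E[r] = 1.5000, γ^t·E[r] = 1.500000, running G = 1.500000
t=1: π = [0.1100, 0.1500, 0.2100, 0.1700, 0.2100, 0.1500], E[r] = 1.7400, γ^t·E[r] = 1.566000, running G = 3.066000
t=2: π = [0.1170, 0.1360, 0.2170, 0.1740, 0.2150, 0.1410], E[r] = 1.7400, γ^t·E[r] = 1.409400, running G = 4.475400
t=3: π = [0.1174, 0.1353, 0.2179, 0.1747, 0.2153, 0.1394], E[r] = 1.7406, γ^t·E[r] = 1.268897, running G = 5.744297
t=4: π = [0.1175, 0.1353, 0.2179, 0.1747, 0.2154, 0.1392], E[r] = 1.7408, γ^t·E[r] = 1.142159, running G = 6.886456
t=5: π = [0.1175, 0.1353, 0.2179, 0.1747, 0.2154, 0.1392], E[r] = 1.7409, γ^t·E[r] = 1.027978, running G = 7.914434
t=6: π = [0.1175, 0.1353, 0.2179, 0.1747, 0.2154, 0.1392], E[r] = 1.7409, γ^t·E[r] = 0.925185, running G = 8.839618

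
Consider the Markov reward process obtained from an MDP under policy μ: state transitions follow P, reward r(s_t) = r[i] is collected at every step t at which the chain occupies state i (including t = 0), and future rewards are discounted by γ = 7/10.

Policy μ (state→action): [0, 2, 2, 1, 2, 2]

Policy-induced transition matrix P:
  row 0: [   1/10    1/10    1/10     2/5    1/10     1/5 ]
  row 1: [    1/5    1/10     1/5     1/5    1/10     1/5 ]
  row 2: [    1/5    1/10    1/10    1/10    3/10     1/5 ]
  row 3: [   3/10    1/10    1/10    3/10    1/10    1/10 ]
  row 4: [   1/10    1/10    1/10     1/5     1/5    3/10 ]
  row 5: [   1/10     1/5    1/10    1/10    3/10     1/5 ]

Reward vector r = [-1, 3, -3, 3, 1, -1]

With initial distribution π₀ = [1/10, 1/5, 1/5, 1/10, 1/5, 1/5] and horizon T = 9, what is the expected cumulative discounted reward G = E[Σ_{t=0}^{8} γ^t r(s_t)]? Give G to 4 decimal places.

t=0: π = [0.1000, 0.2000, 0.2000, 0.1000, 0.2000, 0.2000], E[r] = 0.2000, γ^t·E[r] = 0.200000, running G = 0.200000
t=1: π = [0.1600, 0.1200, 0.1200, 0.1900, 0.2000, 0.2100], E[r] = 0.4000, γ^t·E[r] = 0.280000, running G = 0.480000
t=2: π = [0.1620, 0.1210, 0.1120, 0.2180, 0.1860, 0.2010], E[r] = 0.5040, γ^t·E[r] = 0.246960, running G = 0.726960
t=3: π = [0.1669, 0.1201, 0.1121, 0.2229, 0.1812, 0.1968], E[r] = 0.5102, γ^t·E[r] = 0.174999, running G = 0.901959
t=4: π = [0.1678, 0.1197, 0.1120, 0.2248, 0.1799, 0.1958], E[r] = 0.5136, γ^t·E[r] = 0.123320, running G = 1.025279
t=5: π = [0.1681, 0.1196, 0.1120, 0.2253, 0.1796, 0.1955], E[r] = 0.5145, γ^t·E[r] = 0.086477, running G = 1.111755
t=6: π = [0.1682, 0.1196, 0.1120, 0.2254, 0.1795, 0.1954], E[r] = 0.5148, γ^t·E[r] = 0.060566, running G = 1.172321
t=7: π = [0.1682, 0.1195, 0.1120, 0.2254, 0.1794, 0.1954], E[r] = 0.5149, γ^t·E[r] = 0.042402, running G = 1.214724
t=8: π = [0.1682, 0.1195, 0.1120, 0.2255, 0.1794, 0.1954], E[r] = 0.5149, γ^t·E[r] = 0.029683, running G = 1.244407

G = 1.2444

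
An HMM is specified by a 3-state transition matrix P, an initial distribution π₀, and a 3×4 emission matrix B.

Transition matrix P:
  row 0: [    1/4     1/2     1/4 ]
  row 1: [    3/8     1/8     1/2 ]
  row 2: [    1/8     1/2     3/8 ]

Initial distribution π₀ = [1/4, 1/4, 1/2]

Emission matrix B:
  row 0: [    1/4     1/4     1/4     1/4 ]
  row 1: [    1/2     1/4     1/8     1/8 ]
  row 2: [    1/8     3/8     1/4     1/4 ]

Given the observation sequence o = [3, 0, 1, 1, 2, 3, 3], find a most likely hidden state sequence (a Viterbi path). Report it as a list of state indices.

t=0: δ = [6.250e-02, 3.125e-02, 1.250e-01]  (obs o_0=3)
t=1: δ = [3.906e-03, 3.125e-02, 5.859e-03]  ψ = [0, 2, 2]  (obs o_1=0)
t=2: δ = [2.930e-03, 9.766e-04, 5.859e-03]  ψ = [1, 1, 1]  (obs o_2=1)
t=3: δ = [1.831e-04, 7.324e-04, 8.240e-04]  ψ = [0, 2, 2]  (obs o_3=1)
t=4: δ = [6.866e-05, 5.150e-05, 9.155e-05]  ψ = [1, 2, 1]  (obs o_4=2)
t=5: δ = [4.828e-06, 5.722e-06, 8.583e-06]  ψ = [1, 2, 2]  (obs o_5=3)
t=6: δ = [5.364e-07, 5.364e-07, 8.047e-07]  ψ = [1, 2, 2]  (obs o_6=3)
backtrack: best end state = 2; path = [2, 1, 2, 1, 2, 2, 2]

path = [2, 1, 2, 1, 2, 2, 2]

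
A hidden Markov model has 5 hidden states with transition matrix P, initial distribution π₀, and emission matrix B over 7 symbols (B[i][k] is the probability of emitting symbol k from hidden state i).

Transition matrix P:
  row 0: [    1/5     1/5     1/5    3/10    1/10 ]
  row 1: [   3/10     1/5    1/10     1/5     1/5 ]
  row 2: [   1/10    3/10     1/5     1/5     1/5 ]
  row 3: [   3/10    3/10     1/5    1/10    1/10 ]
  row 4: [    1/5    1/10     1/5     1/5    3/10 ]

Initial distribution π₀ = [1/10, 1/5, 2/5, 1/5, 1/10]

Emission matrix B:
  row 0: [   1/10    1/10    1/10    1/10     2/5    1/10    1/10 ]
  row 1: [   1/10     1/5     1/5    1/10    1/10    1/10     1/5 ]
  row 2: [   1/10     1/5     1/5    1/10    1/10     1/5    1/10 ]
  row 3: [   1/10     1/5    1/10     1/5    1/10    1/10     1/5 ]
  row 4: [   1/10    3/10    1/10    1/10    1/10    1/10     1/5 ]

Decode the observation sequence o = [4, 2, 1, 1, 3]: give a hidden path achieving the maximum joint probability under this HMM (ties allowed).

path = [2, 1, 4, 4, 3]

t=0: δ = [4.000e-02, 2.000e-02, 4.000e-02, 2.000e-02, 1.000e-02]  (obs o_0=4)
t=1: δ = [8.000e-04, 2.400e-03, 1.600e-03, 1.200e-03, 8.000e-04]  ψ = [0, 2, 0, 0, 2]  (obs o_1=2)
t=2: δ = [7.200e-05, 9.600e-05, 6.400e-05, 9.600e-05, 1.440e-04]  ψ = [1, 1, 2, 1, 1]  (obs o_2=1)
t=3: δ = [2.880e-06, 5.760e-06, 5.760e-06, 5.760e-06, 1.296e-05]  ψ = [1, 3, 4, 4, 4]  (obs o_3=1)
t=4: δ = [2.592e-07, 1.728e-07, 2.592e-07, 5.184e-07, 3.888e-07]  ψ = [4, 2, 4, 4, 4]  (obs o_4=3)
backtrack: best end state = 3; path = [2, 1, 4, 4, 3]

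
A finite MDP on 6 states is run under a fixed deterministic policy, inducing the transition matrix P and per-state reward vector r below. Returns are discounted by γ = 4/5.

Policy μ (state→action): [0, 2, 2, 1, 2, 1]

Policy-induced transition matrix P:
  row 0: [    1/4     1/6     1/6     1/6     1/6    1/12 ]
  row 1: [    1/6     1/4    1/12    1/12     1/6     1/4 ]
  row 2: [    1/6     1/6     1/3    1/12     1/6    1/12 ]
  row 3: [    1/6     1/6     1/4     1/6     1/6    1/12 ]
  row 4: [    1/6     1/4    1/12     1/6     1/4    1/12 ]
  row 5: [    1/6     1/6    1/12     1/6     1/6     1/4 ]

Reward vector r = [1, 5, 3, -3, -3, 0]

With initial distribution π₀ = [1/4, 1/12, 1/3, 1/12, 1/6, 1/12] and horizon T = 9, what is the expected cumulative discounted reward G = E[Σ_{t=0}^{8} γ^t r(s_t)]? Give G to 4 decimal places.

G = 3.3534

t=0: π = [0.2500, 0.0833, 0.3333, 0.0833, 0.1667, 0.0833], E[r] = 0.9167, γ^t·E[r] = 0.916667, running G = 0.916667
t=1: π = [0.1875, 0.1875, 0.2014, 0.1319, 0.1806, 0.1111], E[r] = 0.7917, γ^t·E[r] = 0.633333, running G = 1.550000
t=2: π = [0.1823, 0.1973, 0.1713, 0.1343, 0.1817, 0.1331], E[r] = 0.7350, γ^t·E[r] = 0.470370, running G = 2.020370
t=3: π = [0.1819, 0.1983, 0.1637, 0.1359, 0.1818, 0.1384], E[r] = 0.7110, γ^t·E[r] = 0.364049, running G = 2.384420
t=4: π = [0.1818, 0.1983, 0.1621, 0.1365, 0.1818, 0.1394], E[r] = 0.7048, γ^t·E[r] = 0.288681, running G = 2.673101
t=5: π = [0.1818, 0.1983, 0.1618, 0.1366, 0.1818, 0.1396], E[r] = 0.7035, γ^t·E[r] = 0.230511, running G = 2.903612
t=6: π = [0.1818, 0.1983, 0.1617, 0.1367, 0.1818, 0.1397], E[r] = 0.7032, γ^t·E[r] = 0.184342, running G = 3.087955
t=7: π = [0.1818, 0.1983, 0.1617, 0.1367, 0.1818, 0.1397], E[r] = 0.7032, γ^t·E[r] = 0.147464, running G = 3.235419
t=8: π = [0.1818, 0.1983, 0.1617, 0.1367, 0.1818, 0.1397], E[r] = 0.7032, γ^t·E[r] = 0.117970, running G = 3.353389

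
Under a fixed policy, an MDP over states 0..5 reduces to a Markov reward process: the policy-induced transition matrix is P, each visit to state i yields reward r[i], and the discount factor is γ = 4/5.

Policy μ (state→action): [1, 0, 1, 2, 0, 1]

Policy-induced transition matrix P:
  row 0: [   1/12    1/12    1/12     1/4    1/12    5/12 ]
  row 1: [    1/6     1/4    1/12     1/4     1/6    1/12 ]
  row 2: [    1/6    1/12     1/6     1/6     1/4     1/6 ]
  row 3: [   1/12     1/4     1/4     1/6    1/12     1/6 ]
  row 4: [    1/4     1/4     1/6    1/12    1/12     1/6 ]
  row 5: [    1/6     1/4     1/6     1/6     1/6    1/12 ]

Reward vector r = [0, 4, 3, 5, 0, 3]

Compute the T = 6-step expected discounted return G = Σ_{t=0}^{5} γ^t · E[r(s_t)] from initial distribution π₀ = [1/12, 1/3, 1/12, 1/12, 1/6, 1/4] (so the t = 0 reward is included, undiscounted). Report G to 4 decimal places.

t=0: π = [0.0833, 0.3333, 0.0833, 0.0833, 0.1667, 0.2500], E[r] = 2.7500, γ^t·E[r] = 2.750000, running G = 2.750000
t=1: π = [0.1667, 0.2222, 0.1389, 0.1875, 0.1458, 0.1389], E[r] = 2.6597, γ^t·E[r] = 2.127778, running G = 4.877778
t=2: π = [0.1493, 0.1991, 0.1499, 0.1869, 0.1366, 0.1782], E[r] = 2.7153, γ^t·E[r] = 1.737778, running G = 6.615556
t=3: π = [0.1500, 0.2001, 0.1532, 0.1843, 0.1398, 0.1726], E[r] = 2.6994, γ^t·E[r] = 1.382099, running G = 7.997654
t=4: π = [0.1505, 0.1995, 0.1528, 0.1842, 0.1399, 0.1731], E[r] = 2.6967, γ^t·E[r] = 1.104581, running G = 9.102235
t=5: π = [0.1504, 0.1995, 0.1529, 0.1842, 0.1399, 0.1732], E[r] = 2.6969, γ^t·E[r] = 0.883719, running G = 9.985954

G = 9.9860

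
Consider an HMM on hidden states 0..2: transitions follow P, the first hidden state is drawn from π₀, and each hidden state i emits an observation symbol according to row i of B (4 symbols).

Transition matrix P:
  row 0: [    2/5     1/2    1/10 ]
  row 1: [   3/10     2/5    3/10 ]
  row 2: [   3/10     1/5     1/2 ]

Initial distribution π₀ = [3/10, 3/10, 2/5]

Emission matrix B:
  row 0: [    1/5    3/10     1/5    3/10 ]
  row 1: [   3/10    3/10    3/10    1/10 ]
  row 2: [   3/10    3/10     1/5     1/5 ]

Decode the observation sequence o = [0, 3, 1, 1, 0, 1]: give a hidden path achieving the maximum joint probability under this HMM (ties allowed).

t=0: δ = [6.000e-02, 9.000e-02, 1.200e-01]  (obs o_0=0)
t=1: δ = [1.080e-02, 3.600e-03, 1.200e-02]  ψ = [2, 1, 2]  (obs o_1=3)
t=2: δ = [1.296e-03, 1.620e-03, 1.800e-03]  ψ = [0, 0, 2]  (obs o_2=1)
t=3: δ = [1.620e-04, 1.944e-04, 2.700e-04]  ψ = [2, 0, 2]  (obs o_3=1)
t=4: δ = [1.620e-05, 2.430e-05, 4.050e-05]  ψ = [2, 0, 2]  (obs o_4=0)
t=5: δ = [3.645e-06, 2.916e-06, 6.075e-06]  ψ = [2, 1, 2]  (obs o_5=1)
backtrack: best end state = 2; path = [2, 2, 2, 2, 2, 2]

path = [2, 2, 2, 2, 2, 2]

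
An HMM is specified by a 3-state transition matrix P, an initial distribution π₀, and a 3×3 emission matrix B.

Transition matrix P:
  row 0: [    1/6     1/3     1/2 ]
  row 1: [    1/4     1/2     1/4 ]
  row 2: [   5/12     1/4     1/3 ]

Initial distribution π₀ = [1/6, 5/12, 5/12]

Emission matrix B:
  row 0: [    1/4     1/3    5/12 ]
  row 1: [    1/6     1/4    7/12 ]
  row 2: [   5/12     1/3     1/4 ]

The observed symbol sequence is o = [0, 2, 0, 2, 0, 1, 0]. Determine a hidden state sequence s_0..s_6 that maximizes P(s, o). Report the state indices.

t=0: δ = [4.167e-02, 6.944e-02, 1.736e-01]  (obs o_0=0)
t=1: δ = [3.014e-02, 2.532e-02, 1.447e-02]  ψ = [2, 2, 2]  (obs o_1=2)
t=2: δ = [1.582e-03, 2.110e-03, 6.279e-03]  ψ = [1, 1, 0]  (obs o_2=0)
t=3: δ = [1.090e-03, 9.157e-04, 5.233e-04]  ψ = [2, 2, 2]  (obs o_3=2)
t=4: δ = [5.723e-05, 7.631e-05, 2.271e-04]  ψ = [1, 1, 0]  (obs o_4=0)
t=5: δ = [3.154e-05, 1.419e-05, 2.524e-05]  ψ = [2, 2, 2]  (obs o_5=1)
t=6: δ = [2.629e-06, 1.752e-06, 6.572e-06]  ψ = [2, 0, 0]  (obs o_6=0)
backtrack: best end state = 2; path = [2, 0, 2, 0, 2, 0, 2]

path = [2, 0, 2, 0, 2, 0, 2]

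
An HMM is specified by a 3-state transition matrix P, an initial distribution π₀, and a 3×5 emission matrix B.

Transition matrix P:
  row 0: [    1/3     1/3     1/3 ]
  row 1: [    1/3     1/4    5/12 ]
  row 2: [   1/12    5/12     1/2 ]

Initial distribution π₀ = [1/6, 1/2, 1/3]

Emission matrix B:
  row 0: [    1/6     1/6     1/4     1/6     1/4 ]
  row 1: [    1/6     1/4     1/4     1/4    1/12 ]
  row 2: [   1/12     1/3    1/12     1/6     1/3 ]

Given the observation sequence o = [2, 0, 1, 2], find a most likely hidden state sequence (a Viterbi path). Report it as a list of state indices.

path = [1, 0, 2, 1]

t=0: δ = [4.167e-02, 1.250e-01, 2.778e-02]  (obs o_0=2)
t=1: δ = [6.944e-03, 5.208e-03, 4.340e-03]  ψ = [1, 1, 1]  (obs o_1=0)
t=2: δ = [3.858e-04, 5.787e-04, 7.716e-04]  ψ = [0, 0, 0]  (obs o_2=1)
t=3: δ = [4.823e-05, 8.038e-05, 3.215e-05]  ψ = [1, 2, 2]  (obs o_3=2)
backtrack: best end state = 1; path = [1, 0, 2, 1]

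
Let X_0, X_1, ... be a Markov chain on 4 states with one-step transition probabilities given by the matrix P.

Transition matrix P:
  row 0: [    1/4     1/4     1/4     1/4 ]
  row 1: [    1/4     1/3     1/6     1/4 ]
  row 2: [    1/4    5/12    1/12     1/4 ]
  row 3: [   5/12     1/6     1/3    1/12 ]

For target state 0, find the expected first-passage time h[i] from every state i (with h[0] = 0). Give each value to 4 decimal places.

h = [0.0000, 3.5000, 3.5000, 3.0000]

First-step conditioning: h[0] = 0; for i ≠ 0, h[i] = 1 + Σ_k P[i][k]·h[k].
  h[1] = 1 + 1/3·h[1] + 1/6·h[2] + 1/4·h[3]
  h[2] = 1 + 5/12·h[1] + 1/12·h[2] + 1/4·h[3]
  h[3] = 1 + 1/6·h[1] + 1/3·h[2] + 1/12·h[3]
Solving the 3×3 linear system over states ≠ 0 gives exactly h = [0, 7/2, 7/2, 3] (h[0] = 0 is the target).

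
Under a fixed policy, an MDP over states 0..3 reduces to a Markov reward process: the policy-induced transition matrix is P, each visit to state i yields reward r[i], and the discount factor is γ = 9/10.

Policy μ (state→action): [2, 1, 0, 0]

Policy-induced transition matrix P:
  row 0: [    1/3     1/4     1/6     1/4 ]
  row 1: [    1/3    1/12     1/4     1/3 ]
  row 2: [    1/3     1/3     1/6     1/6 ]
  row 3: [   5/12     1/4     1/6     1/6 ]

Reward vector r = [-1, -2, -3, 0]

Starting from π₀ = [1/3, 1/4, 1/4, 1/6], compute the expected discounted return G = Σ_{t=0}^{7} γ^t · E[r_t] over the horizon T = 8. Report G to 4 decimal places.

t=0: π = [0.3333, 0.2500, 0.2500, 0.1667], E[r] = -1.5833, γ^t·E[r] = -1.583333, running G = -1.583333
t=1: π = [0.3472, 0.2292, 0.1875, 0.2361], E[r] = -1.3681, γ^t·E[r] = -1.231250, running G = -2.814583
t=2: π = [0.3530, 0.2274, 0.1858, 0.2338], E[r] = -1.3652, γ^t·E[r] = -1.105781, running G = -3.920365
t=3: π = [0.3528, 0.2276, 0.1856, 0.2340], E[r] = -1.3648, γ^t·E[r] = -0.994957, running G = -4.915322
t=4: π = [0.3528, 0.2275, 0.1856, 0.2340], E[r] = -1.3648, γ^t·E[r] = -0.895448, running G = -5.810770
t=5: π = [0.3528, 0.2275, 0.1856, 0.2340], E[r] = -1.3648, γ^t·E[r] = -0.805907, running G = -6.616676
t=6: π = [0.3528, 0.2275, 0.1856, 0.2340], E[r] = -1.3648, γ^t·E[r] = -0.725315, running G = -7.341992
t=7: π = [0.3528, 0.2275, 0.1856, 0.2340], E[r] = -1.3648, γ^t·E[r] = -0.652784, running G = -7.994776

G = -7.9948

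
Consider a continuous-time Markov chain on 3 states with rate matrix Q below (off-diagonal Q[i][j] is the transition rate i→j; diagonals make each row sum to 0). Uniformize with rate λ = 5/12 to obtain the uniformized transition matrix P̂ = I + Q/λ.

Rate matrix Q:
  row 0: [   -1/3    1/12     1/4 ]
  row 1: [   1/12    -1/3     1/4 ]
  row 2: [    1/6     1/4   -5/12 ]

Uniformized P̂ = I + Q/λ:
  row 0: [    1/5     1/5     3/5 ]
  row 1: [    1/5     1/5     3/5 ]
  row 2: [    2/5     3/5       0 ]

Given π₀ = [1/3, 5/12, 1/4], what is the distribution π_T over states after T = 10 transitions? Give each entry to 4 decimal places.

π = [0.2753, 0.3505, 0.3742]

t=0: π = [0.3333, 0.4167, 0.2500]
t=1: π = [0.2500, 0.3000, 0.4500]
t=2: π = [0.2900, 0.3800, 0.3300]
t=3: π = [0.2660, 0.3320, 0.4020]
t=4: π = [0.2804, 0.3608, 0.3588]
t=5: π = [0.2718, 0.3435, 0.3847]
t=6: π = [0.2769, 0.3539, 0.3692]
t=7: π = [0.2738, 0.3477, 0.3785]
t=8: π = [0.2757, 0.3514, 0.3729]
t=9: π = [0.2746, 0.3492, 0.3763]
t=10: π = [0.2753, 0.3505, 0.3742]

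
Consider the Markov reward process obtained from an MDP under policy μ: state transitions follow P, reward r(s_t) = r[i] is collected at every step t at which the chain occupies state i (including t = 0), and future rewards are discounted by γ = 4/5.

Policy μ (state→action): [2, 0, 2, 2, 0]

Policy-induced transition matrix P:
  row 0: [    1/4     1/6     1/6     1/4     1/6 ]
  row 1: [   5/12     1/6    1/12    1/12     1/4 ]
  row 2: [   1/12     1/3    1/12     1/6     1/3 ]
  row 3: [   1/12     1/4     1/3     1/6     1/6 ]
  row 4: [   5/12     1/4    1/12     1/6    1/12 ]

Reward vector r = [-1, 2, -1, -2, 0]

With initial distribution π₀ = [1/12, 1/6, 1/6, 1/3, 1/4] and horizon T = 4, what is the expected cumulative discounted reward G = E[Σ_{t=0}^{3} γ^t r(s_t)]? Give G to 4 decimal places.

t=0: π = [0.0833, 0.1667, 0.1667, 0.3333, 0.2500], E[r] = -0.5833, γ^t·E[r] = -0.583333, running G = -0.583333
t=1: π = [0.2361, 0.2431, 0.1736, 0.1597, 0.1875], E[r] = -0.2431, γ^t·E[r] = -0.194444, running G = -0.777778
t=2: π = [0.2662, 0.2245, 0.1429, 0.1661, 0.2002], E[r] = -0.2922, γ^t·E[r] = -0.187037, running G = -0.964815
t=3: π = [0.2693, 0.2210, 0.1470, 0.1701, 0.1925], E[r] = -0.3146, γ^t·E[r] = -0.161062, running G = -1.125877

G = -1.1259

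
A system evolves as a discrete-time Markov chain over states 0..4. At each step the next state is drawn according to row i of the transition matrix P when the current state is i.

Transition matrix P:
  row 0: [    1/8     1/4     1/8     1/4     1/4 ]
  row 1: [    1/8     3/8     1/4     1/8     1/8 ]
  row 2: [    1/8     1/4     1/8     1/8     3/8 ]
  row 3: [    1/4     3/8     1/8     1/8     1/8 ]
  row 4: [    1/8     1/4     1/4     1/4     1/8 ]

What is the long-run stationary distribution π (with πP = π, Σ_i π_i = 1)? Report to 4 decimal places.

Balance equations π_j = Σ_i π_i·P[i][j]:
  π_0 = 1/8·π_0 + 1/8·π_1 + 1/8·π_2 + 1/4·π_3 + 1/8·π_4
  π_1 = 1/4·π_0 + 3/8·π_1 + 1/4·π_2 + 3/8·π_3 + 1/4·π_4
  π_2 = 1/8·π_0 + 1/4·π_1 + 1/8·π_2 + 1/8·π_3 + 1/4·π_4
  π_3 = 1/4·π_0 + 1/8·π_1 + 1/8·π_2 + 1/8·π_3 + 1/4·π_4
  normalize: π_0 + π_1 + π_2 + π_3 + π_4 = 1
Solving the linear system gives exactly π = [221/1515, 469/1515, 284/1515, 253/1515, 96/505].

π = [0.1459, 0.3096, 0.1875, 0.1670, 0.1901]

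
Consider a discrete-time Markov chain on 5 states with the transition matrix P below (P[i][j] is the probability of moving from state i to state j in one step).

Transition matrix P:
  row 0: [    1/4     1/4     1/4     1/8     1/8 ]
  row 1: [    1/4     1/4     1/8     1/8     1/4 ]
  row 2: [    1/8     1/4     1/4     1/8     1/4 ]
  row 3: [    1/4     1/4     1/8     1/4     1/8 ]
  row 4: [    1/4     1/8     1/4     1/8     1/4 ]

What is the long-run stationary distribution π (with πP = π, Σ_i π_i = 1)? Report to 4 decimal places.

Balance equations π_j = Σ_i π_i·P[i][j]:
  π_0 = 1/4·π_0 + 1/4·π_1 + 1/8·π_2 + 1/4·π_3 + 1/4·π_4
  π_1 = 1/4·π_0 + 1/4·π_1 + 1/4·π_2 + 1/4·π_3 + 1/8·π_4
  π_2 = 1/4·π_0 + 1/8·π_1 + 1/4·π_2 + 1/8·π_3 + 1/4·π_4
  π_3 = 1/8·π_0 + 1/8·π_1 + 1/8·π_2 + 1/4·π_3 + 1/8·π_4
  normalize: π_0 + π_1 + π_2 + π_3 + π_4 = 1
Solving the linear system gives exactly π = [11/49, 11/49, 10/49, 1/7, 10/49].

π = [0.2245, 0.2245, 0.2041, 0.1429, 0.2041]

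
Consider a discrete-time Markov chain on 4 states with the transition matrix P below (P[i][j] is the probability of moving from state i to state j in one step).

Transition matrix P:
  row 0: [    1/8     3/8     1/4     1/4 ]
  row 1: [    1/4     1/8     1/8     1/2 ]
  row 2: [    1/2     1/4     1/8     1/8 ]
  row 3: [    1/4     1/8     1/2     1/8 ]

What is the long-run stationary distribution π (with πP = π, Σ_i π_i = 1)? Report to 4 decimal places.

π = [0.2781, 0.2260, 0.2514, 0.2445]

Balance equations π_j = Σ_i π_i·P[i][j]:
  π_0 = 1/8·π_0 + 1/4·π_1 + 1/2·π_2 + 1/4·π_3
  π_1 = 3/8·π_0 + 1/8·π_1 + 1/4·π_2 + 1/8·π_3
  π_2 = 1/4·π_0 + 1/8·π_1 + 1/8·π_2 + 1/2·π_3
  normalize: π_0 + π_1 + π_2 + π_3 = 1
Solving the linear system gives exactly π = [240/863, 195/863, 217/863, 211/863].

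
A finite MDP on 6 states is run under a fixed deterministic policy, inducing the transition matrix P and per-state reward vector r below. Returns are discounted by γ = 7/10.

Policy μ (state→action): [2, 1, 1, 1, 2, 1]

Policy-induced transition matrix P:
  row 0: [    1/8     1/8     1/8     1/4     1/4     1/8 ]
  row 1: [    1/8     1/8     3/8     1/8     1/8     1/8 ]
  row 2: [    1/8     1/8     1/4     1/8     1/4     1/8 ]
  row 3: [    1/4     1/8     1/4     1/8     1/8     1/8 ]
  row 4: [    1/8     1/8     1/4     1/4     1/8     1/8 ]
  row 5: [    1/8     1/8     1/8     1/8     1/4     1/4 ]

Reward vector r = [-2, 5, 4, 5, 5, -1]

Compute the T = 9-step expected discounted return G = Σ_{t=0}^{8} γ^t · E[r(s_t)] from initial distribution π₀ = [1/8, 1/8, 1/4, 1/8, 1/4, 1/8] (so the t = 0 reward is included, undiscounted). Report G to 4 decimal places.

t=0: π = [0.1250, 0.1250, 0.2500, 0.1250, 0.2500, 0.1250], E[r] = 3.1250, γ^t·E[r] = 3.125000, running G = 3.125000
t=1: π = [0.1406, 0.1250, 0.2344, 0.1719, 0.1875, 0.1406], E[r] = 2.9375, γ^t·E[r] = 2.056250, running G = 5.181250
t=2: π = [0.1465, 0.1250, 0.2305, 0.1660, 0.1895, 0.1426], E[r] = 2.8887, γ^t·E[r] = 1.415449, running G = 6.596699
t=3: π = [0.1458, 0.1250, 0.2295, 0.1670, 0.1899, 0.1428], E[r] = 2.8933, γ^t·E[r] = 0.992406, running G = 7.589105
t=4: π = [0.1459, 0.1250, 0.2296, 0.1670, 0.1898, 0.1429], E[r] = 2.8922, γ^t·E[r] = 0.694420, running G = 8.283525
t=5: π = [0.1459, 0.1250, 0.2295, 0.1670, 0.1898, 0.1429], E[r] = 2.8922, γ^t·E[r] = 0.486098, running G = 8.769623
t=6: π = [0.1459, 0.1250, 0.2295, 0.1670, 0.1898, 0.1429], E[r] = 2.8922, γ^t·E[r] = 0.340269, running G = 9.109892
t=7: π = [0.1459, 0.1250, 0.2295, 0.1670, 0.1898, 0.1429], E[r] = 2.8922, γ^t·E[r] = 0.238188, running G = 9.348080
t=8: π = [0.1459, 0.1250, 0.2295, 0.1670, 0.1898, 0.1429], E[r] = 2.8922, γ^t·E[r] = 0.166732, running G = 9.514811

G = 9.5148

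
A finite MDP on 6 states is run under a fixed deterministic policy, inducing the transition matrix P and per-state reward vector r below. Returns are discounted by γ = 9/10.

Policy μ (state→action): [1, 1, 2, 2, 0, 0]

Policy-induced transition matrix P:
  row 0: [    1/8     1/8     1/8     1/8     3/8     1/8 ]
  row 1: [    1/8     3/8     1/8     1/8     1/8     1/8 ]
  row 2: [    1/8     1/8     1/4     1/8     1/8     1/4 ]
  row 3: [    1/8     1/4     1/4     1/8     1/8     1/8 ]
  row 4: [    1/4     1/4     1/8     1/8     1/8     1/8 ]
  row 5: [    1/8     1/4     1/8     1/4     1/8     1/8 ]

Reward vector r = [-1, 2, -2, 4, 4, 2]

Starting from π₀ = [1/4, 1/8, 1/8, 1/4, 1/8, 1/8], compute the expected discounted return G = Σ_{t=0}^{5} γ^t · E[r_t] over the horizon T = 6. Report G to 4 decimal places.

t=0: π = [0.2500, 0.1250, 0.1250, 0.2500, 0.1250, 0.1250], E[r] = 1.5000, γ^t·E[r] = 1.500000, running G = 1.500000
t=1: π = [0.1406, 0.2188, 0.1719, 0.1406, 0.1875, 0.1406], E[r] = 1.5469, γ^t·E[r] = 1.392188, running G = 2.892188
t=2: π = [0.1484, 0.2383, 0.1641, 0.1426, 0.1602, 0.1465], E[r] = 1.5039, γ^t·E[r] = 1.218164, running G = 4.110352
t=3: π = [0.1450, 0.2407, 0.1633, 0.1433, 0.1621, 0.1455], E[r] = 1.5225, γ^t·E[r] = 1.109874, running G = 5.220226
t=4: π = [0.1453, 0.2415, 0.1633, 0.1432, 0.1613, 0.1454], E[r] = 1.5198, γ^t·E[r] = 0.997125, running G = 6.217350
t=5: π = [0.1452, 0.2416, 0.1633, 0.1432, 0.1613, 0.1454], E[r] = 1.5203, γ^t·E[r] = 0.897696, running G = 7.115046

G = 7.1150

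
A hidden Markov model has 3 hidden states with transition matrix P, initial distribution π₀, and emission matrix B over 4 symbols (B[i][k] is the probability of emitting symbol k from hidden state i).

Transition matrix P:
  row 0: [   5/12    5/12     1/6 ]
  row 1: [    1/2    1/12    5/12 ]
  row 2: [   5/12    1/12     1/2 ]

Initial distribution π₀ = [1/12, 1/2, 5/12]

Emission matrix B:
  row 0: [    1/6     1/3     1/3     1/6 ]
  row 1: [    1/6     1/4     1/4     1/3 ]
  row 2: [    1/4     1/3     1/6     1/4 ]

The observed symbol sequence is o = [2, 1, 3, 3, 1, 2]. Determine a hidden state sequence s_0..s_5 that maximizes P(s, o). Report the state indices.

t=0: δ = [2.778e-02, 1.250e-01, 6.944e-02]  (obs o_0=2)
t=1: δ = [2.083e-02, 2.894e-03, 1.736e-02]  ψ = [1, 0, 1]  (obs o_1=1)
t=2: δ = [1.447e-03, 2.894e-03, 2.170e-03]  ψ = [0, 0, 2]  (obs o_2=3)
t=3: δ = [2.411e-04, 2.009e-04, 3.014e-04]  ψ = [1, 0, 1]  (obs o_3=3)
t=4: δ = [4.186e-05, 2.512e-05, 5.023e-05]  ψ = [2, 0, 2]  (obs o_4=1)
t=5: δ = [6.977e-06, 4.361e-06, 4.186e-06]  ψ = [2, 0, 2]  (obs o_5=2)
backtrack: best end state = 0; path = [1, 0, 1, 2, 2, 0]

path = [1, 0, 1, 2, 2, 0]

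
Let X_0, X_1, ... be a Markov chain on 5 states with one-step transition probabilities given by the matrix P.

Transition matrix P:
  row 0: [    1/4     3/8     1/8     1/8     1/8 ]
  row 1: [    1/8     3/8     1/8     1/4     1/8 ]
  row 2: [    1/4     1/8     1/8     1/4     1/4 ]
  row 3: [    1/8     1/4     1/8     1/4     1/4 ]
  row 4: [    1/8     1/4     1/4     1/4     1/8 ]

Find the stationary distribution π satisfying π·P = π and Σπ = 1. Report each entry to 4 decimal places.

π = [0.1638, 0.2882, 0.1465, 0.2295, 0.1720]

Balance equations π_j = Σ_i π_i·P[i][j]:
  π_0 = 1/4·π_0 + 1/8·π_1 + 1/4·π_2 + 1/8·π_3 + 1/8·π_4
  π_1 = 3/8·π_0 + 3/8·π_1 + 1/8·π_2 + 1/4·π_3 + 1/4·π_4
  π_2 = 1/8·π_0 + 1/8·π_1 + 1/8·π_2 + 1/8·π_3 + 1/4·π_4
  π_3 = 1/8·π_0 + 1/4·π_1 + 1/4·π_2 + 1/4·π_3 + 1/4·π_4
  normalize: π_0 + π_1 + π_2 + π_3 + π_4 = 1
Solving the linear system gives exactly π = [578/3529, 1017/3529, 517/3529, 810/3529, 607/3529].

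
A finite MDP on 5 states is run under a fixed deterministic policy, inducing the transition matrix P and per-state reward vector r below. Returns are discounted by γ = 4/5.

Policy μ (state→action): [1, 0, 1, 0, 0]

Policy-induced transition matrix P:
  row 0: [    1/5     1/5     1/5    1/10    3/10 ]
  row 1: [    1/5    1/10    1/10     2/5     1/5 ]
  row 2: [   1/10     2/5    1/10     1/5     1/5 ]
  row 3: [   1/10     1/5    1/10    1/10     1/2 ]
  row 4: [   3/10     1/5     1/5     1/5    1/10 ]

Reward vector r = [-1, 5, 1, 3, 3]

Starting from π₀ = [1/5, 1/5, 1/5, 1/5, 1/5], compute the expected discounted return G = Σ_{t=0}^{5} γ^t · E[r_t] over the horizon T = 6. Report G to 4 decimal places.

G = 8.6143

t=0: π = [0.2000, 0.2000, 0.2000, 0.2000, 0.2000], E[r] = 2.2000, γ^t·E[r] = 2.200000, running G = 2.200000
t=1: π = [0.1800, 0.2200, 0.1400, 0.2000, 0.2600], E[r] = 2.4400, γ^t·E[r] = 1.952000, running G = 4.152000
t=2: π = [0.1920, 0.2060, 0.1440, 0.2060, 0.2520], E[r] = 2.3560, γ^t·E[r] = 1.507840, running G = 5.659840
t=3: π = [0.1902, 0.2082, 0.1444, 0.2014, 0.2558], E[r] = 2.3668, γ^t·E[r] = 1.211802, running G = 6.871642
t=4: π = [0.1910, 0.2081, 0.1446, 0.2025, 0.2539], E[r] = 2.3629, γ^t·E[r] = 0.967852, running G = 7.839494
t=5: π = [0.1907, 0.2081, 0.1445, 0.2023, 0.2545], E[r] = 2.3645, γ^t·E[r] = 0.774814, running G = 8.614307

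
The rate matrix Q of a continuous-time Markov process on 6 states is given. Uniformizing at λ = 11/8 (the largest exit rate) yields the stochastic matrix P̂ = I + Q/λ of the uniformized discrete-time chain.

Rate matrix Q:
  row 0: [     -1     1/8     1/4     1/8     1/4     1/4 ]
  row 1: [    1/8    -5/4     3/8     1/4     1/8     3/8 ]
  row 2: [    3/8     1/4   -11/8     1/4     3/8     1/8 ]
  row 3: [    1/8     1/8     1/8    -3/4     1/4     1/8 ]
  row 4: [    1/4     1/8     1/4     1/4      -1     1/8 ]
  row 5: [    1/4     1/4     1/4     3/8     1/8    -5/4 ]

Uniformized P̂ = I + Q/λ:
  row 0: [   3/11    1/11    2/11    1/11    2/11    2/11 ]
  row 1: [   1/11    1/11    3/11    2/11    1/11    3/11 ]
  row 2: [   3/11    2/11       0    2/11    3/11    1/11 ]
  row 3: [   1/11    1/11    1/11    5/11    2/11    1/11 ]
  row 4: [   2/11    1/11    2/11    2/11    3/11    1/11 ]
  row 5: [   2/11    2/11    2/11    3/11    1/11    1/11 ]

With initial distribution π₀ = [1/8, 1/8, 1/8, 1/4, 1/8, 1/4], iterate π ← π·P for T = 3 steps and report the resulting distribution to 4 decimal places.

t=0: π = [0.1250, 0.1250, 0.1250, 0.2500, 0.1250, 0.2500]
t=1: π = [0.1705, 0.1250, 0.1477, 0.2614, 0.1705, 0.1250]
t=2: π = [0.1756, 0.1157, 0.1426, 0.2490, 0.1880, 0.1291]
t=3: π = [0.1776, 0.1156, 0.1438, 0.2455, 0.1896, 0.1279]

π = [0.1776, 0.1156, 0.1438, 0.2455, 0.1896, 0.1279]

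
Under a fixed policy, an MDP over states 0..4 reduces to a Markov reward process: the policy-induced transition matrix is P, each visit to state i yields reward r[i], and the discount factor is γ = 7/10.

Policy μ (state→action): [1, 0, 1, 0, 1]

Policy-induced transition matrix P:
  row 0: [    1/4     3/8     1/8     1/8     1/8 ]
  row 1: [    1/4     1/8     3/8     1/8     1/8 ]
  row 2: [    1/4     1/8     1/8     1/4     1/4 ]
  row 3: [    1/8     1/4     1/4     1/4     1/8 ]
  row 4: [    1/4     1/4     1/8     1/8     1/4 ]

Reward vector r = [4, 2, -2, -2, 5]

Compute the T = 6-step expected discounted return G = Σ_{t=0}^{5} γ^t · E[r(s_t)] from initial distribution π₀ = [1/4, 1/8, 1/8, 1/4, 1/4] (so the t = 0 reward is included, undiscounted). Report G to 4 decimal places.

t=0: π = [0.2500, 0.1250, 0.1250, 0.2500, 0.2500], E[r] = 1.7500, γ^t·E[r] = 1.750000, running G = 1.750000
t=1: π = [0.2188, 0.2500, 0.1875, 0.1719, 0.1719], E[r] = 1.5156, γ^t·E[r] = 1.060938, running G = 2.810938
t=2: π = [0.2285, 0.2227, 0.2090, 0.1699, 0.1699], E[r] = 1.4512, γ^t·E[r] = 0.711074, running G = 3.522012
t=3: π = [0.2288, 0.2246, 0.2019, 0.1724, 0.1724], E[r] = 1.4775, γ^t·E[r] = 0.506796, running G = 4.028808
t=4: π = [0.2285, 0.2253, 0.2027, 0.1718, 0.1718], E[r] = 1.4743, γ^t·E[r] = 0.353988, running G = 4.382795
t=5: π = [0.2285, 0.2251, 0.2028, 0.1718, 0.1718], E[r] = 1.4741, γ^t·E[r] = 0.247747, running G = 4.630543

G = 4.6305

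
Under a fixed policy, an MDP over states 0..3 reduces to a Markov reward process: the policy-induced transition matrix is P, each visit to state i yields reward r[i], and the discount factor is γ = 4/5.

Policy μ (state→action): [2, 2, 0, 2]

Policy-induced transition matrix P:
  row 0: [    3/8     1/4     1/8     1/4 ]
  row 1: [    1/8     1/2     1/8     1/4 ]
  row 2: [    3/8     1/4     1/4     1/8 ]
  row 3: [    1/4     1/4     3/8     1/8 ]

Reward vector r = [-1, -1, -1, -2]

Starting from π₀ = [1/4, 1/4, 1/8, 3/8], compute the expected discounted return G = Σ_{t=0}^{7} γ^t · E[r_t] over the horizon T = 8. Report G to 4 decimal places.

G = -5.1567

t=0: π = [0.2500, 0.2500, 0.1250, 0.3750], E[r] = -1.3750, γ^t·E[r] = -1.375000, running G = -1.375000
t=1: π = [0.2656, 0.3125, 0.2344, 0.1875], E[r] = -1.1875, γ^t·E[r] = -0.950000, running G = -2.325000
t=2: π = [0.2734, 0.3281, 0.2012, 0.1973], E[r] = -1.1973, γ^t·E[r] = -0.766250, running G = -3.091250
t=3: π = [0.2683, 0.3320, 0.1995, 0.2002], E[r] = -1.2002, γ^t·E[r] = -0.614500, running G = -3.705750
t=4: π = [0.2670, 0.3330, 0.2000, 0.2000], E[r] = -1.2000, γ^t·E[r] = -0.491538, running G = -4.197288
t=5: π = [0.2667, 0.3333, 0.2000, 0.2000], E[r] = -1.2000, γ^t·E[r] = -0.393215, running G = -4.590503
t=6: π = [0.2667, 0.3333, 0.2000, 0.2000], E[r] = -1.2000, γ^t·E[r] = -0.314573, running G = -4.905075
t=7: π = [0.2667, 0.3333, 0.2000, 0.2000], E[r] = -1.2000, γ^t·E[r] = -0.251658, running G = -5.156733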